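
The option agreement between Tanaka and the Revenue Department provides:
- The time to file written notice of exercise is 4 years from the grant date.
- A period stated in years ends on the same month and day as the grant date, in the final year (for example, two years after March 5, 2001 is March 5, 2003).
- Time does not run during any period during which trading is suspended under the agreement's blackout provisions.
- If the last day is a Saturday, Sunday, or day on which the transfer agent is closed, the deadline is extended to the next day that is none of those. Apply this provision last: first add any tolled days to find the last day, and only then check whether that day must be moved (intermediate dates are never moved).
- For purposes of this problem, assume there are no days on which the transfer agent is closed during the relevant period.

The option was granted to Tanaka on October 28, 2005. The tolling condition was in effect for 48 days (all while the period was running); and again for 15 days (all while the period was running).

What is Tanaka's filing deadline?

4 years after October 28, 2005 is October 28, 2009.
Tolling adds 48 days: October 28, 2009 + 48 days = December 15, 2009.
Tolling adds 15 days: December 15, 2009 + 15 days = December 30, 2009.
December 30, 2009 is a Wednesday and not a day on which the transfer agent is closed, so no extension applies.

December 30, 2009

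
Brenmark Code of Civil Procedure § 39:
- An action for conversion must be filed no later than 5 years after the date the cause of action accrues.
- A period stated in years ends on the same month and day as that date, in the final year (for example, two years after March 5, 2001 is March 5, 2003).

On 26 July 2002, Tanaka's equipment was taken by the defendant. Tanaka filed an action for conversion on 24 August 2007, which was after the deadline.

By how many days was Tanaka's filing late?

29 days

5 years after 26 July 2002 is July 26, 2007.
The deadline is July 26, 2007; from July 26, 2007 to August 24, 2007 is 29 days.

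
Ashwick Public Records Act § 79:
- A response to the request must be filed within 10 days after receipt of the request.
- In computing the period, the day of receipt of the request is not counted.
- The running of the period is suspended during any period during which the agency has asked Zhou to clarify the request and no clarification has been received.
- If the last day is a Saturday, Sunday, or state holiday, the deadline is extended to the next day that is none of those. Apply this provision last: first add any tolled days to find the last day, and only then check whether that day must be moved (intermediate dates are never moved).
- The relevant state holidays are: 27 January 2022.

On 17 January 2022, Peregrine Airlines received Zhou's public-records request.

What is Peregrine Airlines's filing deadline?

January 28, 2022

10 days after 17 January 2022 is January 27, 2022.
January 27, 2022 is a listed holiday. The next qualifying day is January 28, 2022.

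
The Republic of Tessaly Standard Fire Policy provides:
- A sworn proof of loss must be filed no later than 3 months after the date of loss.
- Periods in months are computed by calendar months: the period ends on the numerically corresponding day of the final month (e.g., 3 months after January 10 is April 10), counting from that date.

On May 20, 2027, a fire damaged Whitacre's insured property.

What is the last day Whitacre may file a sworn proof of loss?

3 months after May 20, 2027 is August 20, 2027.

August 20, 2027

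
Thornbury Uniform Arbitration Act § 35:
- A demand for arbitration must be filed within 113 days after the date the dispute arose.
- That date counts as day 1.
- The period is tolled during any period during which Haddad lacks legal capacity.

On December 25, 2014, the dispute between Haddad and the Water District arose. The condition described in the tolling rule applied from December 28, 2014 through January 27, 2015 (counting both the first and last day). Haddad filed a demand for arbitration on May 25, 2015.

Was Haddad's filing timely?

Counting December 25, 2014 as day 1, day 113 is April 16, 2015.
From December 28, 2014 through January 27, 2015 inclusive is 31 days; tolling adds 31 days: April 16, 2015 + 31 days = May 17, 2015.
The deadline is May 17, 2015; the filing on May 25, 2015 is after that date.

No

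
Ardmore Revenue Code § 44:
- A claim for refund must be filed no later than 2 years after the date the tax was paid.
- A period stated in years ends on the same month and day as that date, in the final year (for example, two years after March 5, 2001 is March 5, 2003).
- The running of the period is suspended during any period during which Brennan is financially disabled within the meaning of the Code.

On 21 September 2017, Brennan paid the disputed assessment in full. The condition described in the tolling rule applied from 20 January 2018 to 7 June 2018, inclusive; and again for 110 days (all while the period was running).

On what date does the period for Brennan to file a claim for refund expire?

May 27, 2020

2 years after 21 September 2017 is September 21, 2019.
From January 20, 2018 through June 7, 2018 inclusive is 139 days; tolling adds 139 days: September 21, 2019 + 139 days = February 7, 2020.
Tolling adds 110 days: February 7, 2020 + 110 days = May 27, 2020.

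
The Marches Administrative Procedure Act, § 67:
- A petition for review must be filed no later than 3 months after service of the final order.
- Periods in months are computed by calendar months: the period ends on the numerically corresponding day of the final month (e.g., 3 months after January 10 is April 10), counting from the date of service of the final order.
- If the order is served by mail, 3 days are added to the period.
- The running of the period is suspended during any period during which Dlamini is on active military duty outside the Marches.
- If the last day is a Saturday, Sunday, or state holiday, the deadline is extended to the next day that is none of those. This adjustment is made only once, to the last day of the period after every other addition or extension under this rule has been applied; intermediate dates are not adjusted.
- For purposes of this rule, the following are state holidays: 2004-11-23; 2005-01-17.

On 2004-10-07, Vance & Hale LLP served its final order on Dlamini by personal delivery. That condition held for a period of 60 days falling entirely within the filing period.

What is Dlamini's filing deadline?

March 8, 2005

3 months after 2004-10-07 is January 7, 2005.
Service was not by mail, so no mail extension applies.
Tolling adds 60 days: January 7, 2005 + 60 days = March 8, 2005.
March 8, 2005 is a Tuesday and not a state holiday, so no extension applies.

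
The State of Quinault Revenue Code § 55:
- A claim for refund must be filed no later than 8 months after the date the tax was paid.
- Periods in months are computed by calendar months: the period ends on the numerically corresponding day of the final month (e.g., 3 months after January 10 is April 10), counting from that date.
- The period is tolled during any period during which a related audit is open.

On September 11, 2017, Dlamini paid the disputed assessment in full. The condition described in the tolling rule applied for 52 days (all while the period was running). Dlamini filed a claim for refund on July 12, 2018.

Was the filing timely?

No

8 months after September 11, 2017 is May 11, 2018.
Tolling adds 52 days: May 11, 2018 + 52 days = July 2, 2018.
The deadline is July 2, 2018; the filing on July 12, 2018 is after that date.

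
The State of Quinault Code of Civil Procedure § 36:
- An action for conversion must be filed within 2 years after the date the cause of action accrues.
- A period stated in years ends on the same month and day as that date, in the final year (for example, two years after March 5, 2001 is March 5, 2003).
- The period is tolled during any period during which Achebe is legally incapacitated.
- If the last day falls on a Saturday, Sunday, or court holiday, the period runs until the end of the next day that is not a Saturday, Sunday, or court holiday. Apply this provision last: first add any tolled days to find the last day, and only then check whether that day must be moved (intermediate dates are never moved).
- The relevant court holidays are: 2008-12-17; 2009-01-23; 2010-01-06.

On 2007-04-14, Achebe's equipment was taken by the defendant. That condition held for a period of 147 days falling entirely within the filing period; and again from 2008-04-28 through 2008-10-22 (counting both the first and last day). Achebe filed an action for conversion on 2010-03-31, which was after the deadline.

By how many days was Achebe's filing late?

26 days

2 years after 2007-04-14 is April 14, 2009.
Tolling adds 147 days: April 14, 2009 + 147 days = September 8, 2009.
From April 28, 2008 through October 22, 2008 inclusive is 178 days; tolling adds 178 days: September 8, 2009 + 178 days = March 5, 2010.
March 5, 2010 is a Friday and not a court holiday, so no extension applies.
The deadline is March 5, 2010; from March 5, 2010 to March 31, 2010 is 26 days.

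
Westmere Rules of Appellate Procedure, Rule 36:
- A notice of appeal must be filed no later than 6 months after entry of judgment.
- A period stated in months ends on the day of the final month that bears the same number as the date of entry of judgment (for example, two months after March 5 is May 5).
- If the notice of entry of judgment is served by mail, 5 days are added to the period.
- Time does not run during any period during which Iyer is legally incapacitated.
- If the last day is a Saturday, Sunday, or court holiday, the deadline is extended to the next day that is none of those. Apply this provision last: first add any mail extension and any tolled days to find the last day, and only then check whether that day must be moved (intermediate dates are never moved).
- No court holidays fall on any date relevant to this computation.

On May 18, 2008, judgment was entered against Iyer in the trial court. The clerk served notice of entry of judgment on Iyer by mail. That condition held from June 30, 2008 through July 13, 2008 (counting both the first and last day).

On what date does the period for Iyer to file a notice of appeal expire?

6 months after May 18, 2008 is November 18, 2008.
Service was by mail, adding 5 days: November 18, 2008 + 5 days = November 23, 2008.
From June 30, 2008 through July 13, 2008 inclusive is 14 days; tolling adds 14 days: November 23, 2008 + 14 days = December 7, 2008.
December 7, 2008 is Sunday. The next qualifying day is December 8, 2008.

December 8, 2008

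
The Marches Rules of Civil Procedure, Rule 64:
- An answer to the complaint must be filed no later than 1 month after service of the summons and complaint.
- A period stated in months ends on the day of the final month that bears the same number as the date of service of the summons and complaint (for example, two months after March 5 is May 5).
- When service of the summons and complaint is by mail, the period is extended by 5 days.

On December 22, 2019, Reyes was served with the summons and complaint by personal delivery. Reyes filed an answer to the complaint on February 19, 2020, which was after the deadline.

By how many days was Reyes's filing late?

28 days

1 month after December 22, 2019 is January 22, 2020.
Service was not by mail, so no mail extension applies.
The deadline is January 22, 2020; from January 22, 2020 to February 19, 2020 is 28 days.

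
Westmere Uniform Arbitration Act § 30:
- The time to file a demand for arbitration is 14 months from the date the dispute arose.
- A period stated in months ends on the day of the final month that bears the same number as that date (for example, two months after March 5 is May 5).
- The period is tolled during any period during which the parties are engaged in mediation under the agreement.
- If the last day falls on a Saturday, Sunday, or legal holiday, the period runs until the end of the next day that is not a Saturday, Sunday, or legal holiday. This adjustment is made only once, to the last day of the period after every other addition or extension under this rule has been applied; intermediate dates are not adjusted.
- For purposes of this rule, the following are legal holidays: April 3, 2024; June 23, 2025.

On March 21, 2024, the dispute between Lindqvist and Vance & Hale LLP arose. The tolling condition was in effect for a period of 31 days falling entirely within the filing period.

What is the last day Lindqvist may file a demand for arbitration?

14 months after March 21, 2024 is May 21, 2025.
Tolling adds 31 days: May 21, 2025 + 31 days = June 21, 2025.
June 21, 2025 is Saturday; June 22, 2025 is Sunday; June 23, 2025 is a listed holiday. The next qualifying day is June 24, 2025.

June 24, 2025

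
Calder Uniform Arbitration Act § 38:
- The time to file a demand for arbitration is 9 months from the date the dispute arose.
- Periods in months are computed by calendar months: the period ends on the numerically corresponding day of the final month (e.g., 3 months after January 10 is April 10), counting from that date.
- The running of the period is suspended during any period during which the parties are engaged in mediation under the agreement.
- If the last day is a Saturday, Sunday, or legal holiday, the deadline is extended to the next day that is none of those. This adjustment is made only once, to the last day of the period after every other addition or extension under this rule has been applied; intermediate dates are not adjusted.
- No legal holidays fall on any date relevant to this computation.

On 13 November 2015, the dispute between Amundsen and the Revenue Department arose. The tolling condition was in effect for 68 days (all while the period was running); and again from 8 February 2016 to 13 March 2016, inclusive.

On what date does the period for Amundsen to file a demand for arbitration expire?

9 months after 13 November 2015 is August 13, 2016.
Tolling adds 68 days: August 13, 2016 + 68 days = October 20, 2016.
From February 8, 2016 through March 13, 2016 inclusive is 35 days; tolling adds 35 days: October 20, 2016 + 35 days = November 24, 2016.
November 24, 2016 is a Thursday and not a legal holiday, so no extension applies.

November 24, 2016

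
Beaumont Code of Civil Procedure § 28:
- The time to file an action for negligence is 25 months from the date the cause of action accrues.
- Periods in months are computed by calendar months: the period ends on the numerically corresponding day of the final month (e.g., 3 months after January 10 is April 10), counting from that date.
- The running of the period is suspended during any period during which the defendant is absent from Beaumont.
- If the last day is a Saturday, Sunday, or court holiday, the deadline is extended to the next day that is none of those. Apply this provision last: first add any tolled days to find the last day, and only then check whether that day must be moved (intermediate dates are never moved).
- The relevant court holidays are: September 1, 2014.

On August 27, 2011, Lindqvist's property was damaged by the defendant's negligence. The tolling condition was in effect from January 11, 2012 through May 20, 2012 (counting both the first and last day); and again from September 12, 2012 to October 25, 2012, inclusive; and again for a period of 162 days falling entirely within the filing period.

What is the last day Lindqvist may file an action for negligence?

September 2, 2014

25 months after August 27, 2011 is September 27, 2013.
From January 11, 2012 through May 20, 2012 inclusive is 131 days; tolling adds 131 days: September 27, 2013 + 131 days = February 5, 2014.
From September 12, 2012 through October 25, 2012 inclusive is 44 days; tolling adds 44 days: February 5, 2014 + 44 days = March 21, 2014.
Tolling adds 162 days: March 21, 2014 + 162 days = August 30, 2014.
August 30, 2014 is Saturday; August 31, 2014 is Sunday; September 1, 2014 is a listed holiday. The next qualifying day is September 2, 2014.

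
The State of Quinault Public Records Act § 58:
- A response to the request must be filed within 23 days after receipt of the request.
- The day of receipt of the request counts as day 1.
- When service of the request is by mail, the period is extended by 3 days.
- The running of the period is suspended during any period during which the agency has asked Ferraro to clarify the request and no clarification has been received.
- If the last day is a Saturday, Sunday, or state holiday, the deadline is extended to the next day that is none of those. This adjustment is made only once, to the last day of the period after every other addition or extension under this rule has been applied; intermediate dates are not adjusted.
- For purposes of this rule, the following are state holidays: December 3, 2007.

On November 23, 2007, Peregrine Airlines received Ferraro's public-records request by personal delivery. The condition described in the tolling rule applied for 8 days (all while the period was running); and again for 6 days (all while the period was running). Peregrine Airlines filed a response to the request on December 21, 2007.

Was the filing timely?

Counting November 23, 2007 as day 1, day 23 is December 15, 2007.
Service was not by mail, so no mail extension applies.
Tolling adds 8 days: December 15, 2007 + 8 days = December 23, 2007.
Tolling adds 6 days: December 23, 2007 + 6 days = December 29, 2007.
December 29, 2007 is Saturday; December 30, 2007 is Sunday. The next qualifying day is December 31, 2007.
The deadline is December 31, 2007; the filing on December 21, 2007 is on or before that date.

Yes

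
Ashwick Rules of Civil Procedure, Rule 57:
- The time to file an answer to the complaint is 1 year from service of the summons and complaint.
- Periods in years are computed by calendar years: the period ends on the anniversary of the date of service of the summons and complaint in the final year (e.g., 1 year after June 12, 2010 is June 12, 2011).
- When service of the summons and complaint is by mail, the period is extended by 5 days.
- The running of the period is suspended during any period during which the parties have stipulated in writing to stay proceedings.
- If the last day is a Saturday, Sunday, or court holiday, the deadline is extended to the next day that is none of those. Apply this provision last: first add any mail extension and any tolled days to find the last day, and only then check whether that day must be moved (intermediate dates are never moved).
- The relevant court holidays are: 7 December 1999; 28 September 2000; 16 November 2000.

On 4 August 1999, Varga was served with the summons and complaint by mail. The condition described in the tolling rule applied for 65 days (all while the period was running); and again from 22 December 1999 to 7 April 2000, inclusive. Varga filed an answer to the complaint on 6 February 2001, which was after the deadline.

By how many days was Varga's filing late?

1 year after 4 August 1999 is August 4, 2000.
Service was by mail, adding 5 days: August 4, 2000 + 5 days = August 9, 2000.
Tolling adds 65 days: August 9, 2000 + 65 days = October 13, 2000.
From December 22, 1999 through April 7, 2000 inclusive is 108 days; tolling adds 108 days: October 13, 2000 + 108 days = January 29, 2001.
January 29, 2001 is a Monday and not a court holiday, so no extension applies.
The deadline is January 29, 2001; from January 29, 2001 to February 6, 2001 is 8 days.

8 days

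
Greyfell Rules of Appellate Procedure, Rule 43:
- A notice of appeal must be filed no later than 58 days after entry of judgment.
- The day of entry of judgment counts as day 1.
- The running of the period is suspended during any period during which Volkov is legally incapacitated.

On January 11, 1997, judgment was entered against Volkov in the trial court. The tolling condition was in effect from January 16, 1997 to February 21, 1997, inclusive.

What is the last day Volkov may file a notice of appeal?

Counting January 11, 1997 as day 1, day 58 is March 9, 1997.
From January 16, 1997 through February 21, 1997 inclusive is 37 days; tolling adds 37 days: March 9, 1997 + 37 days = April 15, 1997.

April 15, 1997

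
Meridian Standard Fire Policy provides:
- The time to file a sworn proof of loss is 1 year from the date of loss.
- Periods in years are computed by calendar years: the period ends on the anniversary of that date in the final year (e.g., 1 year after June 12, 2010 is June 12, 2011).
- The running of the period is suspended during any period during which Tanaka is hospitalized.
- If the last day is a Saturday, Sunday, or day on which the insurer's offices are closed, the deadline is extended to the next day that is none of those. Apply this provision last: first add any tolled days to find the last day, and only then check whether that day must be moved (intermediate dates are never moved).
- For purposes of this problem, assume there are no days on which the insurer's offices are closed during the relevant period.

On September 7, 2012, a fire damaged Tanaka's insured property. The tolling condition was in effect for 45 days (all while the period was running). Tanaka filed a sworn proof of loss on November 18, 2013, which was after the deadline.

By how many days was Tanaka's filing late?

1 year after September 7, 2012 is September 7, 2013.
Tolling adds 45 days: September 7, 2013 + 45 days = October 22, 2013.
October 22, 2013 is a Tuesday and not a day on which the insurer's offices are closed, so no extension applies.
The deadline is October 22, 2013; from October 22, 2013 to November 18, 2013 is 27 days.

27 days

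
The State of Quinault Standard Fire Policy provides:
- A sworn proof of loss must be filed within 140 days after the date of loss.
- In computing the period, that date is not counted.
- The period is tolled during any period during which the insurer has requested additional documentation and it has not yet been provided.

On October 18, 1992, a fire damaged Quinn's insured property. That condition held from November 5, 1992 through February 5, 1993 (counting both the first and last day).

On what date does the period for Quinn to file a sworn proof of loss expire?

140 days after October 18, 1992 is March 7, 1993.
From November 5, 1992 through February 5, 1993 inclusive is 93 days; tolling adds 93 days: March 7, 1993 + 93 days = June 8, 1993.

June 8, 1993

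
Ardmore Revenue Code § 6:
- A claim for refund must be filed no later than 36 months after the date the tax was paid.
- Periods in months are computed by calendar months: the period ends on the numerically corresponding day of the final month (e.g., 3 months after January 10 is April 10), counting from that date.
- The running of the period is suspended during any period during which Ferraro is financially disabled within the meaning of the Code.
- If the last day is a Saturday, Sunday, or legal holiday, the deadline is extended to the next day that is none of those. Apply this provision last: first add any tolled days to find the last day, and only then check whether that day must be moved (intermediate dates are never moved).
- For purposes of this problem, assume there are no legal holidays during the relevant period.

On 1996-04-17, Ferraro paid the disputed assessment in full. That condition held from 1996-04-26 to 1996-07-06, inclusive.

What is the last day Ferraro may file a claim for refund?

June 28, 1999

36 months after 1996-04-17 is April 17, 1999.
From April 26, 1996 through July 6, 1996 inclusive is 72 days; tolling adds 72 days: April 17, 1999 + 72 days = June 28, 1999.
June 28, 1999 is a Monday and not a legal holiday, so no extension applies.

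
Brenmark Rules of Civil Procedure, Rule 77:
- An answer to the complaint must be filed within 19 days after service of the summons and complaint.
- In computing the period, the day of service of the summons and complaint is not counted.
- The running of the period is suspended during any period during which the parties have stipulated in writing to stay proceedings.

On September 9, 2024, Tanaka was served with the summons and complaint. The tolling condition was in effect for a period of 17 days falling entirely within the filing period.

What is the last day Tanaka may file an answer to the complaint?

October 15, 2024

19 days after September 9, 2024 is September 28, 2024.
Tolling adds 17 days: September 28, 2024 + 17 days = October 15, 2024.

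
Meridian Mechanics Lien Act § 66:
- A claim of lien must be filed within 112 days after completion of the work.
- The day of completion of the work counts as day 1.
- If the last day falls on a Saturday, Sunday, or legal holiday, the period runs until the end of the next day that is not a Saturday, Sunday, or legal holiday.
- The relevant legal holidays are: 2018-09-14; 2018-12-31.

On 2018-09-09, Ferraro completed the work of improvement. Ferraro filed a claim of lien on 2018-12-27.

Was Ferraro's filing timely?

Counting 2018-09-09 as day 1, day 112 is December 29, 2018.
December 29, 2018 is Saturday; December 30, 2018 is Sunday; December 31, 2018 is a listed holiday. The next qualifying day is January 1, 2019.
The deadline is January 1, 2019; the filing on December 27, 2018 is on or before that date.

Yes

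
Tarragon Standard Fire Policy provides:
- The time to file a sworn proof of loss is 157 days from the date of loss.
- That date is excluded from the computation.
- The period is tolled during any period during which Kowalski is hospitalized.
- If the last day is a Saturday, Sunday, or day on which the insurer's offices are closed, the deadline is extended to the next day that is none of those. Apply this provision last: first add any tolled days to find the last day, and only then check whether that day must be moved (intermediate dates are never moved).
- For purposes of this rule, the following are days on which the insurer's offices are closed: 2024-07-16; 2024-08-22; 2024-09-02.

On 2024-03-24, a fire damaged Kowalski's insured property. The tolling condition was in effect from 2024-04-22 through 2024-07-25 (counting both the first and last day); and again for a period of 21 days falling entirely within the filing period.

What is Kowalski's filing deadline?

December 23, 2024

157 days after 2024-03-24 is August 28, 2024.
From April 22, 2024 through July 25, 2024 inclusive is 95 days; tolling adds 95 days: August 28, 2024 + 95 days = December 1, 2024.
Tolling adds 21 days: December 1, 2024 + 21 days = December 22, 2024.
December 22, 2024 is Sunday. The next qualifying day is December 23, 2024.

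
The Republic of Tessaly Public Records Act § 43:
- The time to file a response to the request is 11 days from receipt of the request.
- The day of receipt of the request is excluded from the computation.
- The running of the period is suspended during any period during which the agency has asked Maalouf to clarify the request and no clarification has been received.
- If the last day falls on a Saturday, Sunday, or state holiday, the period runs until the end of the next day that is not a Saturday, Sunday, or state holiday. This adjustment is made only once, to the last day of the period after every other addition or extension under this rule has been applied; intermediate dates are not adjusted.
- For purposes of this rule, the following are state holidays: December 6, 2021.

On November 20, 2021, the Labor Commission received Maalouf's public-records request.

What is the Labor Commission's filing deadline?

11 days after November 20, 2021 is December 1, 2021.
December 1, 2021 is a Wednesday and not a state holiday, so no extension applies.

December 1, 2021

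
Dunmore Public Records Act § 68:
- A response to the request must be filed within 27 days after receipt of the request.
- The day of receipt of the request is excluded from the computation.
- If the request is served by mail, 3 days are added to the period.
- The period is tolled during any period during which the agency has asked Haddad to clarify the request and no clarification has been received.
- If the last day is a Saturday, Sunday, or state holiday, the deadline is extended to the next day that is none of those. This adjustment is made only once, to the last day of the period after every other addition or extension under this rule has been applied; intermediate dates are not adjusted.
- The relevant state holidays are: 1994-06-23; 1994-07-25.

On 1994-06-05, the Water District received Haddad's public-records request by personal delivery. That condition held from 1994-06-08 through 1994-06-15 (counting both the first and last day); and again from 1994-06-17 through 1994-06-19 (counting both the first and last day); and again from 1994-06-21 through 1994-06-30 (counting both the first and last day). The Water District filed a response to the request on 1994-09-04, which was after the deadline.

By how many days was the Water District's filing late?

40 days

27 days after 1994-06-05 is July 2, 1994.
Service was not by mail, so no mail extension applies.
From June 8, 1994 through June 15, 1994 inclusive is 8 days; tolling adds 8 days: July 2, 1994 + 8 days = July 10, 1994.
From June 17, 1994 through June 19, 1994 inclusive is 3 days; tolling adds 3 days: July 10, 1994 + 3 days = July 13, 1994.
From June 21, 1994 through June 30, 1994 inclusive is 10 days; tolling adds 10 days: July 13, 1994 + 10 days = July 23, 1994.
July 23, 1994 is Saturday; July 24, 1994 is Sunday; July 25, 1994 is a listed holiday. The next qualifying day is July 26, 1994.
The deadline is July 26, 1994; from July 26, 1994 to September 4, 1994 is 40 days.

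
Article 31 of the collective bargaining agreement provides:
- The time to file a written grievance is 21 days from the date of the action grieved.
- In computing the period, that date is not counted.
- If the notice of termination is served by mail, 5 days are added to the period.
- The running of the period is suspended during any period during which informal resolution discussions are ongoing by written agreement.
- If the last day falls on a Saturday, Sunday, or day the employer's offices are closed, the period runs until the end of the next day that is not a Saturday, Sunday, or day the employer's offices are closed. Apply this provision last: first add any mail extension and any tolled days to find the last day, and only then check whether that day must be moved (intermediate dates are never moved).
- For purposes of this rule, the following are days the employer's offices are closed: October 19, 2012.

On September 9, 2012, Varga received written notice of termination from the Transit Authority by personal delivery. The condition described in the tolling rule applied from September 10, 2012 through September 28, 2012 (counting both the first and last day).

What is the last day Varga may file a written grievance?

October 22, 2012

21 days after September 9, 2012 is September 30, 2012.
Service was not by mail, so no mail extension applies.
From September 10, 2012 through September 28, 2012 inclusive is 19 days; tolling adds 19 days: September 30, 2012 + 19 days = October 19, 2012.
October 19, 2012 is a listed holiday; October 20, 2012 is Saturday; October 21, 2012 is Sunday. The next qualifying day is October 22, 2012.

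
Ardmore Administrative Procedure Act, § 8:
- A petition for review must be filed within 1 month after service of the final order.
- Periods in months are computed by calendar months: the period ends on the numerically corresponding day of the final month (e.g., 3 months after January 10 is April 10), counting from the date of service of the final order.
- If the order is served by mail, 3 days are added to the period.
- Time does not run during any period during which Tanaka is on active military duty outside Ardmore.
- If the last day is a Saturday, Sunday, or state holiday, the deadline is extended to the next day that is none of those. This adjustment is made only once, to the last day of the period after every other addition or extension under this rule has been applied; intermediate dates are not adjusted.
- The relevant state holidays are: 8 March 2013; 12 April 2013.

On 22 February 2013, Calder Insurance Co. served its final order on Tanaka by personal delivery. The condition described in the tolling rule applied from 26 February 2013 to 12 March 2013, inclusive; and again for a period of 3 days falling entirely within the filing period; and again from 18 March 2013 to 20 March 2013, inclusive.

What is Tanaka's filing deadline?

April 15, 2013

1 month after 22 February 2013 is March 22, 2013.
Service was not by mail, so no mail extension applies.
From February 26, 2013 through March 12, 2013 inclusive is 15 days; tolling adds 15 days: March 22, 2013 + 15 days = April 6, 2013.
Tolling adds 3 days: April 6, 2013 + 3 days = April 9, 2013.
From March 18, 2013 through March 20, 2013 inclusive is 3 days; tolling adds 3 days: April 9, 2013 + 3 days = April 12, 2013.
April 12, 2013 is a listed holiday; April 13, 2013 is Saturday; April 14, 2013 is Sunday. The next qualifying day is April 15, 2013.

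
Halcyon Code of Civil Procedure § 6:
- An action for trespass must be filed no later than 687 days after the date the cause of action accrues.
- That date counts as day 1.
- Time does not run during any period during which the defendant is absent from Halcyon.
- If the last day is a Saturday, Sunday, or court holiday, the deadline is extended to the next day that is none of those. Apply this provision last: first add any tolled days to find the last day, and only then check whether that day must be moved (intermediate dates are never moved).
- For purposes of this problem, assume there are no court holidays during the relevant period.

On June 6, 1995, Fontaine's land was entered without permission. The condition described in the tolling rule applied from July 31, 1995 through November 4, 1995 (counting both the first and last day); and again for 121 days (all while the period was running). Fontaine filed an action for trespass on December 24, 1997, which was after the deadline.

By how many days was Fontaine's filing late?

28 days

Counting June 6, 1995 as day 1, day 687 is April 22, 1997.
From July 31, 1995 through November 4, 1995 inclusive is 97 days; tolling adds 97 days: April 22, 1997 + 97 days = July 28, 1997.
Tolling adds 121 days: July 28, 1997 + 121 days = November 26, 1997.
November 26, 1997 is a Wednesday and not a court holiday, so no extension applies.
The deadline is November 26, 1997; from November 26, 1997 to December 24, 1997 is 28 days.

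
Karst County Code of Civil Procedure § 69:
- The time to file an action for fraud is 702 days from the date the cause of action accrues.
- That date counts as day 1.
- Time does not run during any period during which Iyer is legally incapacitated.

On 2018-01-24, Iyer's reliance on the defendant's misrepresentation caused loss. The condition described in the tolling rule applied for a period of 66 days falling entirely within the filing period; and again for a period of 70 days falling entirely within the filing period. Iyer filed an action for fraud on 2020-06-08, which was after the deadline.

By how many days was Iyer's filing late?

29 days

Counting 2018-01-24 as day 1, day 702 is December 26, 2019.
Tolling adds 66 days: December 26, 2019 + 66 days = March 1, 2020.
Tolling adds 70 days: March 1, 2020 + 70 days = May 10, 2020.
The deadline is May 10, 2020; from May 10, 2020 to June 8, 2020 is 29 days.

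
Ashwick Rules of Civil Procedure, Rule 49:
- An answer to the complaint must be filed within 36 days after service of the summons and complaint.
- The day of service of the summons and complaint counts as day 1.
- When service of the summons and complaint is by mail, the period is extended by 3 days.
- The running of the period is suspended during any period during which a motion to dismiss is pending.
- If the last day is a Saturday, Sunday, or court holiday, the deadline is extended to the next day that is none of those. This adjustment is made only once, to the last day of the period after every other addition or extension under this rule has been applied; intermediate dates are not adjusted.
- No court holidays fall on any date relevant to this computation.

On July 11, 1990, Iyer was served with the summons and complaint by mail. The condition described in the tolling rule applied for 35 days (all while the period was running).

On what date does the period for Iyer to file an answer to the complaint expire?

September 24, 1990

Counting July 11, 1990 as day 1, day 36 is August 15, 1990.
Service was by mail, adding 3 days: August 15, 1990 + 3 days = August 18, 1990.
Tolling adds 35 days: August 18, 1990 + 35 days = September 22, 1990.
September 22, 1990 is Saturday; September 23, 1990 is Sunday. The next qualifying day is September 24, 1990.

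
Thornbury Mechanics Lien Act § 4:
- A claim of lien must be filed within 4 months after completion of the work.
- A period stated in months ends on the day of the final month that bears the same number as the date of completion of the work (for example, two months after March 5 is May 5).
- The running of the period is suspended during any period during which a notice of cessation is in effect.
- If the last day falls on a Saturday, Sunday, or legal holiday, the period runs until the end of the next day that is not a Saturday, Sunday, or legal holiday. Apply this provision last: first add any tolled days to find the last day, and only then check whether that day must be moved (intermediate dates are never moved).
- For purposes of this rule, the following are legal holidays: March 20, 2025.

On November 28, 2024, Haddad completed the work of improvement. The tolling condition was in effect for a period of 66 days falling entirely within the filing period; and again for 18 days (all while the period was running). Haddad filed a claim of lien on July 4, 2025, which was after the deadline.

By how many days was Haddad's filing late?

14 days

4 months after November 28, 2024 is March 28, 2025.
Tolling adds 66 days: March 28, 2025 + 66 days = June 2, 2025.
Tolling adds 18 days: June 2, 2025 + 18 days = June 20, 2025.
June 20, 2025 is a Friday and not a legal holiday, so no extension applies.
The deadline is June 20, 2025; from June 20, 2025 to July 4, 2025 is 14 days.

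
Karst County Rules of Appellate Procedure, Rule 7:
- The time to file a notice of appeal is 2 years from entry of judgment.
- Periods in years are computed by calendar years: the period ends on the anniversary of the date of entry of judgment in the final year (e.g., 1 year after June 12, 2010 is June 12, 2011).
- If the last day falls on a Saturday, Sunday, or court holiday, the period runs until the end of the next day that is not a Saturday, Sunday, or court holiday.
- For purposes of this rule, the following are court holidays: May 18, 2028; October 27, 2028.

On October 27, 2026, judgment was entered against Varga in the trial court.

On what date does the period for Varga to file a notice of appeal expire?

2 years after October 27, 2026 is October 27, 2028.
October 27, 2028 is a listed holiday; October 28, 2028 is Saturday; October 29, 2028 is Sunday. The next qualifying day is October 30, 2028.

October 30, 2028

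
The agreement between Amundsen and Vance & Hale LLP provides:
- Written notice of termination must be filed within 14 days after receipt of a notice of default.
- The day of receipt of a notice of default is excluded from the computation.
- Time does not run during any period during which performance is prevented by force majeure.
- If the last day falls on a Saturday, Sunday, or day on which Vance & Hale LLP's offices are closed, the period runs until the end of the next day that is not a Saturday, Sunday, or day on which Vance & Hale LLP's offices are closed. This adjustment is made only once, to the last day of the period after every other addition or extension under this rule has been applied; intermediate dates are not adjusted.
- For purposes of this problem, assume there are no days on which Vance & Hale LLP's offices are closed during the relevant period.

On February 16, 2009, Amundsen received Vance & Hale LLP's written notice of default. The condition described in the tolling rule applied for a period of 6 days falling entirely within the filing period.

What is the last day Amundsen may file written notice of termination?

March 9, 2009

14 days after February 16, 2009 is March 2, 2009.
Tolling adds 6 days: March 2, 2009 + 6 days = March 8, 2009.
March 8, 2009 is Sunday. The next qualifying day is March 9, 2009.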